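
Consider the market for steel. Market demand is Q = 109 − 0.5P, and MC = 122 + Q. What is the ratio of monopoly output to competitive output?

Inverting demand: P = 218 − 2Q.
The monopolist equates marginal revenue to marginal cost: 218 − 4Q = 122 + Q, so Q = 19.2. From demand, P = 179.6.
Under competition P = MC: 218 − 2Q = 122 + Q ⇒ Q = 32, P = 154.
Ratio Q_m/Q_c = 19.2/32 = 0.6.

Q_m/Q_c = 0.6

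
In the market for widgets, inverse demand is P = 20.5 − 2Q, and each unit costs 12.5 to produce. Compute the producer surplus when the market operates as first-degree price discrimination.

PS = 16

With perfect price discrimination, output is the efficient level Q = 4 (where demand meets MC), but every buyer pays their willingness to pay: CS = 0 and PS = total surplus.
PS = ½·(20.5 − 12.5)·4 = 16.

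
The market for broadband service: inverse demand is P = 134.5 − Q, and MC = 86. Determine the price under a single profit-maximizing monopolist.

A monopolist chooses Q where MR = MC. MR = 134.5 − 2Q; setting this equal to 86 gives Q = 24.25 and P = 110.25.

P = 110.25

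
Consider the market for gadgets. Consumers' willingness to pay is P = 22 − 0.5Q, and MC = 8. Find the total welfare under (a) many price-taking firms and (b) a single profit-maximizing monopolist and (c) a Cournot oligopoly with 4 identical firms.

Competition: TS = 196; Monopoly: TS = 147; Cournot: TS = 188.16

Perfect competition: P = MC = 8, so 22 − 0.5Q = 8 and Q = 28.
CS = ½·(22 − 8)·28 = 196; PS = (8 − 8)·28 = 0; TS = 196.
Monopoly sets MR = MC: 22 − Q = 8 ⇒ Q = 14, P = 22 − 0.5·14 = 15.
CS = ½·(22 − 15)·14 = 49; PS = (15 − 8)·14 = 98; TS = 147.
Cournot with 4 identical firms: the symmetric best-response condition is 22 − 2.5q = 8. Each firm produces q = 5.6, total output Q = 22.4, price P = 10.8.
CS = ½·(22 − 10.8)·22.4 = 125.44; PS = (10.8 − 8)·22.4 = 62.72; TS = 188.16.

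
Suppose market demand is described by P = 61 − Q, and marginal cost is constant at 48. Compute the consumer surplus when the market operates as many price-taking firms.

Competitive firms price at marginal cost: P = 48, giving Q = 13.
CS = ½·(61 − 48)·13 = 84.5.

CS = 84.5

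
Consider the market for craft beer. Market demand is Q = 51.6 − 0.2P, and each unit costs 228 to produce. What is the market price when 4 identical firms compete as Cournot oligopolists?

Inverting demand: P = 258 − 5Q.
In a 4-firm Cournot equilibrium, symmetry and the first-order condition give q = (258 − 228)/(25) = 1.2. So Q = 4.8 and P = 234.

P = 234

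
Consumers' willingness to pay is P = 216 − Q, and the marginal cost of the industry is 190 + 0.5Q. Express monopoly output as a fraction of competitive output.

Q_m/Q_c = 0.6

A monopolist chooses Q where MR = MC. MR = 216 − 2Q; setting this equal to 190 + 0.5Q gives Q = 10.4 and P = 205.6.
Competitive equilibrium sets price equal to marginal cost: 216 − Q = 190 + 0.5Q, so Q = 52/3 and P = 596/3.
Ratio Q_m/Q_c = 10.4/(52/3) = 0.6.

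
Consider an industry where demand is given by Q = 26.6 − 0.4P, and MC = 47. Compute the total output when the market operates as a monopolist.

Inverting demand: P = 66.5 − 2.5Q.
A monopolist chooses Q where MR = MC. MR = 66.5 − 5Q; setting this equal to 47 gives Q = 3.9 and P = 56.75.

Q = 3.9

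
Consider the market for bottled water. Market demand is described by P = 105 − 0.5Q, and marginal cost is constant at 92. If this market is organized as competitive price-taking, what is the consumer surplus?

CS = 169

Perfect competition: P = MC = 92, so 105 − 0.5Q = 92 and Q = 26.
CS = ½·(105 − 92)·26 = 169.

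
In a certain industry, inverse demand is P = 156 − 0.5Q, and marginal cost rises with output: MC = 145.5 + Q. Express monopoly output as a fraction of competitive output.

The monopolist equates marginal revenue to marginal cost: 156 − Q = 145.5 + Q, so Q = 5.25. From demand, P = 153.375.
Under competition P = MC: 156 − 0.5Q = 145.5 + Q ⇒ Q = 7, P = 152.5.
Ratio Q_m/Q_c = 5.25/7 = 0.75.

Q_m/Q_c = 0.75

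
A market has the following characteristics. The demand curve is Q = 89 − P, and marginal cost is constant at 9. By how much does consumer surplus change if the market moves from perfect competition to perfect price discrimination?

Consumer surplus falls by 3200

Inverting demand: P = 89 − Q.
Perfect competition: P = MC = 9, so 89 − Q = 9 and Q = 80.
CS = ½·(89 − 9)·80 = 3200.
Under first-degree price discrimination the firm charges each unit its demand price and produces up to where P = MC, i.e. Q = 80. Consumer surplus is zero; producer surplus equals total surplus.
CS = 0.
Change in consumer surplus: 0 − 3200 = −3200.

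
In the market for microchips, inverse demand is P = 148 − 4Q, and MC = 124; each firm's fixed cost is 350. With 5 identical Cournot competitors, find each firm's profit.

In a 5-firm Cournot equilibrium, symmetry and the first-order condition give q = (148 − 124)/(24) = 1. So Q = 5 and P = 128.
Each firm's profit = (128 − 124)·1 − 350 = −346.

π_i = −346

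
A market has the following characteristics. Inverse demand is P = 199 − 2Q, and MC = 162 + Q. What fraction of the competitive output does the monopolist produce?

Q_m/Q_c = 0.6

The monopolist equates marginal revenue to marginal cost: 199 − 4Q = 162 + Q, so Q = 7.4. From demand, P = 184.2.
Competitive equilibrium sets price equal to marginal cost: 199 − 2Q = 162 + Q, so Q = 37/3 and P = 523/3.
Ratio Q_m/Q_c = 7.4/(37/3) = 0.6.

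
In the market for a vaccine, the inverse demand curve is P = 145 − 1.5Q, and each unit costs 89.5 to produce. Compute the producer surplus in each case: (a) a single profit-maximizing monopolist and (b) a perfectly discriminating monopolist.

Monopoly: PS = 513.375; Perfect PD: PS = 1026.75

A monopolist chooses Q where MR = MC. MR = 145 − 3Q; setting this equal to 89.5 gives Q = 18.5 and P = 117.25.
PS = (117.25 − 89.5)·18.5 = 513.375.
Under first-degree price discrimination the firm charges each unit its demand price and produces up to where P = MC, i.e. Q = 37. Consumer surplus is zero; producer surplus equals total surplus.
PS = ½·(145 − 89.5)·37 = 1026.75.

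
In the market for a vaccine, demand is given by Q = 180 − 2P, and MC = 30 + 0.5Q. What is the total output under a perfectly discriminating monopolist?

Inverting demand: P = 90 − 0.5Q.
Under first-degree price discrimination the firm charges each unit its demand price and produces up to where P = MC, i.e. Q = 60. Consumer surplus is zero; producer surplus equals total surplus.

Q = 60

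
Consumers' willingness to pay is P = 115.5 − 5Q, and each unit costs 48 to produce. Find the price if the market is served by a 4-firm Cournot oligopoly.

Cournot with 4 identical firms: the symmetric best-response condition is 115.5 − 25q = 48. Each firm produces q = 2.7, total output Q = 10.8, price P = 61.5.

P = 61.5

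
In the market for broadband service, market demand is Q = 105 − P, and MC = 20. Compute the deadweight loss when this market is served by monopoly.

Inverting demand: P = 105 − Q.
Competitive firms price at marginal cost: P = 20, giving Q = 85.
A monopolist chooses Q where MR = MC. MR = 105 − 2Q; setting this equal to 20 gives Q = 42.5 and P = 62.5.
DWL is the triangle between Q = 42.5 and Q = 85: ½·(85 − 42.5)·(62.5 − 20) = 903.125.

DWL = 903.125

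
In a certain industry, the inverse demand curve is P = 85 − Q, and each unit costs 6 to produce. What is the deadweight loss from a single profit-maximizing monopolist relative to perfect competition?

DWL = 780.125

Under competition P = MC = 6, so Q = (85 − 6)/1 = 79.
Monopoly sets MR = MC: 85 − 2Q = 6 ⇒ Q = 39.5, P = 85 − 39.5 = 45.5.
DWL is the triangle between Q = 39.5 and Q = 79: ½·(79 − 39.5)·(45.5 − 6) = 780.125.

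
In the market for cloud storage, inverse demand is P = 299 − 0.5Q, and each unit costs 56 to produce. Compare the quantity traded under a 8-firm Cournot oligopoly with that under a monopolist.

With 8 symmetric Cournot firms, each firm's FOC gives 299 − 4.5q = 56, so q = 54, Q = 8·54 = 432, and P = 83.
Monopoly sets MR = MC: 299 − Q = 56 ⇒ Q = 243, P = 299 − 0.5·243 = 177.5.

Cournot: Q = 432; Monopoly: Q = 243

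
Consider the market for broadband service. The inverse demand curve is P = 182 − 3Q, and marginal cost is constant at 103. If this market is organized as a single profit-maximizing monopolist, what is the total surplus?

A monopolist chooses Q where MR = MC. MR = 182 − 6Q; setting this equal to 103 gives Q = 79/6 and P = 142.5.
CS = ½·(182 − 142.5)·79/6 = 6241/24; PS = (142.5 − 103)·79/6 = 6241/12; TS = 780.125.

TS = 780.125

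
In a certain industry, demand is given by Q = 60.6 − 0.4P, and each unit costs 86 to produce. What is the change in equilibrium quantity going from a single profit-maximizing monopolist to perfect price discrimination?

Equilibrium quantity rises by 13.1

Inverting demand: P = 151.5 − 2.5Q.
Monopoly sets MR = MC: 151.5 − 5Q = 86 ⇒ Q = 13.1, P = 151.5 − 2.5·13.1 = 118.75.
A perfectly discriminating monopolist sells every unit with P(Q) ≥ MC(Q), so output equals the competitive quantity Q = 26.2. Each buyer pays their reservation price, so CS = 0 and the firm captures all surplus.
Change in equilibrium quantity: 26.2 − 13.1 = 13.1.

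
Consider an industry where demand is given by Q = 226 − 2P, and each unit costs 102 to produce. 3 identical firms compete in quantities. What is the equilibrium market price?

P = 104.75

Inverting demand: P = 113 − 0.5Q.
Cournot with 3 identical firms: the symmetric best-response condition is 113 − 2q = 102. Each firm produces q = 5.5, total output Q = 16.5, price P = 104.75.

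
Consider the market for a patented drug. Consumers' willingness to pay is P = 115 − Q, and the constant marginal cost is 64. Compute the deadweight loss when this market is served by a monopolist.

Competitive firms price at marginal cost: P = 64, giving Q = 51.
Monopoly sets MR = MC: 115 − 2Q = 64 ⇒ Q = 25.5, P = 115 − 25.5 = 89.5.
DWL is the triangle between Q = 25.5 and Q = 51: ½·(51 − 25.5)·(89.5 − 64) = 325.125.

DWL = 325.125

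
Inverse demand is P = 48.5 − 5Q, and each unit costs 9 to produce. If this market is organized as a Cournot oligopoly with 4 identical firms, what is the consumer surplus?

In a 4-firm Cournot equilibrium, symmetry and the first-order condition give q = (48.5 − 9)/(25) = 1.58. So Q = 6.32 and P = 16.9.
CS = ½·(48.5 − 16.9)·6.32 = 99.856.

CS = 99.856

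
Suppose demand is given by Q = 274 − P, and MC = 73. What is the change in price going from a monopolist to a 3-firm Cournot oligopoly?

Inverting demand: P = 274 − Q.
The monopolist equates marginal revenue to marginal cost: 274 − 2Q = 73, so Q = 100.5. From demand, P = 173.5.
With 3 symmetric Cournot firms, each firm's FOC gives 274 − 4q = 73, so q = 50.25, Q = 3·50.25 = 150.75, and P = 123.25.
Change in price: 123.25 − 173.5 = −50.25.

P falls by 50.25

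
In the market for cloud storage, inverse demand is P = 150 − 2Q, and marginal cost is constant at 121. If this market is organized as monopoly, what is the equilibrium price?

The monopolist equates marginal revenue to marginal cost: 150 − 4Q = 121, so Q = 7.25. From demand, P = 135.5.

P = 135.5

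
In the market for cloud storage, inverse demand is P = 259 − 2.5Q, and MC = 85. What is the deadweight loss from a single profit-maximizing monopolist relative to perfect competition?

DWL = 1513.8

Under competition P = MC = 85, so Q = (259 − 85)/2.5 = 69.6.
The monopolist equates marginal revenue to marginal cost: 259 − 5Q = 85, so Q = 34.8. From demand, P = 172.
DWL is the triangle between Q = 34.8 and Q = 69.6: ½·(69.6 − 34.8)·(172 − 85) = 1513.8.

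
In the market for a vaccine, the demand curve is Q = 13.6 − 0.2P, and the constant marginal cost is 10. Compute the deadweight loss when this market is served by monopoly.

Inverting demand: P = 68 − 5Q.
Perfect competition: P = MC = 10, so 68 − 5Q = 10 and Q = 11.6.
A monopolist chooses Q where MR = MC. MR = 68 − 10Q; setting this equal to 10 gives Q = 5.8 and P = 39.
DWL is the triangle between Q = 5.8 and Q = 11.6: ½·(11.6 − 5.8)·(39 − 10) = 84.1.

DWL = 84.1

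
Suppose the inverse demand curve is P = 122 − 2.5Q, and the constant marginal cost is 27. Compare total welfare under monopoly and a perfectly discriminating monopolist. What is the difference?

Total welfare rises by 451.25

A monopolist chooses Q where MR = MC. MR = 122 − 5Q; setting this equal to 27 gives Q = 19 and P = 74.5.
CS = ½·(122 − 74.5)·19 = 451.25; PS = (74.5 − 27)·19 = 902.5; TS = 1353.75.
With perfect price discrimination, output is the efficient level Q = 38 (where demand meets MC), but every buyer pays their willingness to pay: CS = 0 and PS = total surplus.
TS = 1805 (equal to competitive TS).
Change in total welfare: 1805 − 1353.75 = 451.25.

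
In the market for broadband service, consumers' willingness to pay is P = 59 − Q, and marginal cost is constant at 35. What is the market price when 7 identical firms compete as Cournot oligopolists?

P = 38

With 7 symmetric Cournot firms, each firm's FOC gives 59 − 8q = 35, so q = 3, Q = 7·3 = 21, and P = 38.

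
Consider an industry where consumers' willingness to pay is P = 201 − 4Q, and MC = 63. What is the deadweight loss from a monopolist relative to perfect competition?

Under competition P = MC = 63, so Q = (201 − 63)/4 = 34.5.
The monopolist equates marginal revenue to marginal cost: 201 − 8Q = 63, so Q = 17.25. From demand, P = 132.
DWL is the triangle between Q = 17.25 and Q = 34.5: ½·(34.5 − 17.25)·(132 − 63) = 595.125.

DWL = 595.125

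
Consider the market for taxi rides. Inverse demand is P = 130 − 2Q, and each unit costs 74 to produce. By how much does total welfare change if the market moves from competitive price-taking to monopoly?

Competitive firms price at marginal cost: P = 74, giving Q = 28.
CS = ½·(130 − 74)·28 = 784; PS = (74 − 74)·28 = 0; TS = 784.
Monopoly sets MR = MC: 130 − 4Q = 74 ⇒ Q = 14, P = 130 − 2·14 = 102.
CS = ½·(130 − 102)·14 = 196; PS = (102 − 74)·14 = 392; TS = 588.
Change in total welfare: 588 − 784 = −196.

Total welfare falls by 196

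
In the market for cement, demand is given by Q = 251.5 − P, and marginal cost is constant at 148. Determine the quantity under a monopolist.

Inverting demand: P = 251.5 − Q.
A monopolist chooses Q where MR = MC. MR = 251.5 − 2Q; setting this equal to 148 gives Q = 51.75 and P = 199.75.

Q = 51.75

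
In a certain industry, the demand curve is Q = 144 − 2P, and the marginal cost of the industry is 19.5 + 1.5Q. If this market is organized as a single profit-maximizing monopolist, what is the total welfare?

TS = 661.5

Inverting demand: P = 72 − 0.5Q.
Monopoly sets MR = MC: 72 − Q = 19.5 + 1.5Q ⇒ Q = 21, P = 72 − 0.5·21 = 61.5.
CS = ½·(72 − 61.5)·21 = 110.25; PS = (61.5·21 − 19.5·21 − ½·1.5·21²) = 551.25; TS = 661.5.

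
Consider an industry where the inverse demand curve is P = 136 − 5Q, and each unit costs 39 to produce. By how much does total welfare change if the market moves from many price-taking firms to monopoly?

TS falls by 235.225

Perfect competition: P = MC = 39, so 136 − 5Q = 39 and Q = 19.4.
CS = ½·(136 − 39)·19.4 = 940.9; PS = (39 − 39)·19.4 = 0; TS = 940.9.
A monopolist chooses Q where MR = MC. MR = 136 − 10Q; setting this equal to 39 gives Q = 9.7 and P = 87.5.
CS = ½·(136 − 87.5)·9.7 = 235.225; PS = (87.5 − 39)·9.7 = 470.45; TS = 705.675.
Change in total welfare: 705.675 − 940.9 = −235.225.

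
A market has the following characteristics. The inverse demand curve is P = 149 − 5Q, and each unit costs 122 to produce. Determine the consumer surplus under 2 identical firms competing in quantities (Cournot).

In a 2-firm Cournot equilibrium, symmetry and the first-order condition give q = (149 − 122)/(15) = 1.8. So Q = 3.6 and P = 131.
CS = ½·(149 − 131)·3.6 = 32.4.

CS = 32.4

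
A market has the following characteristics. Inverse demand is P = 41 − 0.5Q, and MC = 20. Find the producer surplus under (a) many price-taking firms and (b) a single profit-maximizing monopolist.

Competition: PS = 0; Monopoly: PS = 220.5

Perfect competition: P = MC = 20, so 41 − 0.5Q = 20 and Q = 42.
PS = (20 − 20)·42 = 0.
A monopolist chooses Q where MR = MC. MR = 41 − Q; setting this equal to 20 gives Q = 21 and P = 30.5.
PS = (30.5 − 20)·21 = 220.5.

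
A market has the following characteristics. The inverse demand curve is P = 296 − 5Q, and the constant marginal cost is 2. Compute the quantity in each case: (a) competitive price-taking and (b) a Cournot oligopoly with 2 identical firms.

Competitive firms price at marginal cost: P = 2, giving Q = 58.8.
With 2 symmetric Cournot firms, each firm's FOC gives 296 − 15q = 2, so q = 19.6, Q = 2·19.6 = 39.2, and P = 100.

Competition: Q = 58.8; Cournot: Q = 39.2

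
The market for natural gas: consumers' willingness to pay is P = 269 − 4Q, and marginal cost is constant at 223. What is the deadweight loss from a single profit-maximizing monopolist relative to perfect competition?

DWL = 66.125

Competitive firms price at marginal cost: P = 223, giving Q = 11.5.
A monopolist chooses Q where MR = MC. MR = 269 − 8Q; setting this equal to 223 gives Q = 5.75 and P = 246.
DWL is the triangle between Q = 5.75 and Q = 11.5: ½·(11.5 − 5.75)·(246 − 223) = 66.125.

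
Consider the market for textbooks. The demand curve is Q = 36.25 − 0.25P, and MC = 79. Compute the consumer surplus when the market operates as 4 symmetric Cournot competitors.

Inverting demand: P = 145 − 4Q.
With 4 symmetric Cournot firms, each firm's FOC gives 145 − 20q = 79, so q = 3.3, Q = 4·3.3 = 13.2, and P = 92.2.
CS = ½·(145 − 92.2)·13.2 = 348.48.

CS = 348.48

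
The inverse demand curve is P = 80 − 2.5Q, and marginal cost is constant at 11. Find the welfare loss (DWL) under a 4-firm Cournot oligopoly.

Under competition P = MC = 11, so Q = (80 − 11)/2.5 = 27.6.
In a 4-firm Cournot equilibrium, symmetry and the first-order condition give q = (80 − 11)/(12.5) = 5.52. So Q = 22.08 and P = 24.8.
DWL is the triangle between Q = 22.08 and Q = 27.6: ½·(27.6 − 22.08)·(24.8 − 11) = 38.088.

DWL = 38.088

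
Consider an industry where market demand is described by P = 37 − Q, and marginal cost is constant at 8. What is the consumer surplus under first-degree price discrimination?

A perfectly discriminating monopolist sells every unit with P(Q) ≥ MC(Q), so output equals the competitive quantity Q = 29. Each buyer pays their reservation price, so CS = 0 and the firm captures all surplus.
CS = 0.

CS = 0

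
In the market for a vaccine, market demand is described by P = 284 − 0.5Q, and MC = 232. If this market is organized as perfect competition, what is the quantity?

Q = 104

Under competition P = MC = 232, so Q = (284 − 232)/0.5 = 104.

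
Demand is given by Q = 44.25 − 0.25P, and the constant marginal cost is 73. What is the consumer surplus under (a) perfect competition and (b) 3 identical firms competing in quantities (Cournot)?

Competition: CS = 1352; Cournot: CS = 760.5

Inverting demand: P = 177 − 4Q.
Competitive firms price at marginal cost: P = 73, giving Q = 26.
CS = ½·(177 − 73)·26 = 1352.
In a 3-firm Cournot equilibrium, symmetry and the first-order condition give q = (177 − 73)/(16) = 6.5. So Q = 19.5 and P = 99.
CS = ½·(177 − 99)·19.5 = 760.5.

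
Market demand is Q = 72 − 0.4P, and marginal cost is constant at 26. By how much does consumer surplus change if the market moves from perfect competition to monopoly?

Inverting demand: P = 180 − 2.5Q.
Perfect competition: P = MC = 26, so 180 − 2.5Q = 26 and Q = 61.6.
CS = ½·(180 − 26)·61.6 = 4743.2.
The monopolist equates marginal revenue to marginal cost: 180 − 5Q = 26, so Q = 30.8. From demand, P = 103.
CS = ½·(180 − 103)·30.8 = 1185.8.
Change in consumer surplus: 1185.8 − 4743.2 = −3557.4.

CS falls by 3557.4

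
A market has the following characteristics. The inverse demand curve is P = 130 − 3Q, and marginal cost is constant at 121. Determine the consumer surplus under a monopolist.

Monopoly sets MR = MC: 130 − 6Q = 121 ⇒ Q = 1.5, P = 130 − 3·1.5 = 125.5.
CS = ½·(130 − 125.5)·1.5 = 3.375.

CS = 3.375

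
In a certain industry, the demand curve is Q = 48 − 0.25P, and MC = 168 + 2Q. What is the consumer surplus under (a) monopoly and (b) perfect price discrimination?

Inverting demand: P = 192 − 4Q.
A monopolist chooses Q where MR = MC. MR = 192 − 8Q; setting this equal to 168 + 2Q gives Q = 2.4 and P = 182.4.
CS = ½·(192 − 182.4)·2.4 = 11.52.
Under first-degree price discrimination the firm charges each unit its demand price and produces up to where P = MC, i.e. Q = 4. Consumer surplus is zero; producer surplus equals total surplus.
CS = 0.

Monopoly: CS = 11.52; Perfect PD: CS = 0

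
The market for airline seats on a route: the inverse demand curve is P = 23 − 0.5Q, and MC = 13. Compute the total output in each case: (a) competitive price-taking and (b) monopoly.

Perfect competition: P = MC = 13, so 23 − 0.5Q = 13 and Q = 20.
Monopoly sets MR = MC: 23 − Q = 13 ⇒ Q = 10, P = 23 − 0.5·10 = 18.

Competition: Q = 20; Monopoly: Q = 10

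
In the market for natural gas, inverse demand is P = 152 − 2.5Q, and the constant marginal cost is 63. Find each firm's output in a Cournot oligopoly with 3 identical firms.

q_i = 8.9

With 3 symmetric Cournot firms, each firm's FOC gives 152 − 10q = 63, so q = 8.9, Q = 3·8.9 = 26.7, and P = 85.25.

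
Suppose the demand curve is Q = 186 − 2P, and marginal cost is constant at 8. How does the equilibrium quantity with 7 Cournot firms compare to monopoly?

Cournot: Q = 148.75; Monopoly: Q = 85

Inverting demand: P = 93 − 0.5Q.
With 7 symmetric Cournot firms, each firm's FOC gives 93 − 4q = 8, so q = 21.25, Q = 7·21.25 = 148.75, and P = 18.625.
Monopoly sets MR = MC: 93 − Q = 8 ⇒ Q = 85, P = 93 − 0.5·85 = 50.5.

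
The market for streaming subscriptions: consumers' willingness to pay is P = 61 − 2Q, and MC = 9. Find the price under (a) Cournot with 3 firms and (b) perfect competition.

With 3 symmetric Cournot firms, each firm's FOC gives 61 − 8q = 9, so q = 6.5, Q = 3·6.5 = 19.5, and P = 22.
Perfect competition: P = MC = 9, so 61 − 2Q = 9 and Q = 26.

Cournot: P = 22; Competition: P = 9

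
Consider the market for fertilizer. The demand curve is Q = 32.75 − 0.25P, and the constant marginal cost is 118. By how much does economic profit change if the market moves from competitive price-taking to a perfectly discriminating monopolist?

Inverting demand: P = 131 − 4Q.
Perfect competition: P = MC = 118, so 131 − 4Q = 118 and Q = 3.25.
Profit = (118 − 118)·3.25 = 0.
A perfectly discriminating monopolist sells every unit with P(Q) ≥ MC(Q), so output equals the competitive quantity Q = 3.25. Each buyer pays their reservation price, so CS = 0 and the firm captures all surplus.
PS equals the full surplus area, 21.125. Profit = 21.125 = 21.125.
Change in economic profit: 21.125 − 0 = 21.125.

π rises by 21.125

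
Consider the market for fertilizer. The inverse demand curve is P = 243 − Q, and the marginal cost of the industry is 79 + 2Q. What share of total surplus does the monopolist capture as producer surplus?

PS/TS = 0.8

A monopolist chooses Q where MR = MC. MR = 243 − 2Q; setting this equal to 79 + 2Q gives Q = 41 and P = 202.
CS = ½·(243 − 202)·41 = 840.5.
PS = P·Q − VC(Q) = 202·41 − (79·41 + ½·2·41²) = 3362.
Share captured = PS/TS = 3362/4202.5 = 0.8.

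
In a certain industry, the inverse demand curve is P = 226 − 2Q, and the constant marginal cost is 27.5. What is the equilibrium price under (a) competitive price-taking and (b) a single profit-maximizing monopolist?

Competition: P = 27.5; Monopoly: P = 126.75

Under competition P = MC = 27.5, so Q = (226 − 27.5)/2 = 99.25.
A monopolist chooses Q where MR = MC. MR = 226 − 4Q; setting this equal to 27.5 gives Q = 49.625 and P = 126.75.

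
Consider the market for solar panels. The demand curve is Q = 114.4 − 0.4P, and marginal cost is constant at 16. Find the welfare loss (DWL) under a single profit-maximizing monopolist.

DWL = 3645

Inverting demand: P = 286 − 2.5Q.
Under competition P = MC = 16, so Q = (286 − 16)/2.5 = 108.
The monopolist equates marginal revenue to marginal cost: 286 − 5Q = 16, so Q = 54. From demand, P = 151.
DWL is the triangle between Q = 54 and Q = 108: ½·(108 − 54)·(151 − 16) = 3645.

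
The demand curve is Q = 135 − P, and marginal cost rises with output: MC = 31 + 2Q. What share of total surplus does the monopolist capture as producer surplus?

PS/TS = 0.8

Inverting demand: P = 135 − Q.
A monopolist chooses Q where MR = MC. MR = 135 − 2Q; setting this equal to 31 + 2Q gives Q = 26 and P = 109.
CS = ½·(135 − 109)·26 = 338.
PS = P·Q − VC(Q) = 109·26 − (31·26 + ½·2·26²) = 1352.
Share captured = PS/TS = 1352/1690 = 0.8.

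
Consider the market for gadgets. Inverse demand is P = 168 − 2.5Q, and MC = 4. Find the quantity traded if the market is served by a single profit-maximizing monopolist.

Q = 32.8

Monopoly sets MR = MC: 168 − 5Q = 4 ⇒ Q = 32.8, P = 168 − 2.5·32.8 = 86.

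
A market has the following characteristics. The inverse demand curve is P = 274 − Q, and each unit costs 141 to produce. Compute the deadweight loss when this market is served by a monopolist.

Under competition P = MC = 141, so Q = (274 − 141)/1 = 133.
A monopolist chooses Q where MR = MC. MR = 274 − 2Q; setting this equal to 141 gives Q = 66.5 and P = 207.5.
DWL is the triangle between Q = 66.5 and Q = 133: ½·(133 − 66.5)·(207.5 − 141) = 2211.125.

DWL = 2211.125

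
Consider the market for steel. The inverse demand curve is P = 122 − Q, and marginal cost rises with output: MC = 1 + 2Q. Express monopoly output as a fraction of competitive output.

Q_m/Q_c = 0.75

The monopolist equates marginal revenue to marginal cost: 122 − 2Q = 1 + 2Q, so Q = 30.25. From demand, P = 91.75.
Under competition P = MC: 122 − Q = 1 + 2Q ⇒ Q = 121/3, P = 245/3.
Ratio Q_m/Q_c = 30.25/(121/3) = 0.75.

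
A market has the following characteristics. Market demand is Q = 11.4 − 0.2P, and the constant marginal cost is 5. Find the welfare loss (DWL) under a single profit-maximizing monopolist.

DWL = 67.6

Inverting demand: P = 57 − 5Q.
Competitive firms price at marginal cost: P = 5, giving Q = 10.4.
Monopoly sets MR = MC: 57 − 10Q = 5 ⇒ Q = 5.2, P = 57 − 5·5.2 = 31.
DWL is the triangle between Q = 5.2 and Q = 10.4: ½·(10.4 − 5.2)·(31 − 5) = 67.6.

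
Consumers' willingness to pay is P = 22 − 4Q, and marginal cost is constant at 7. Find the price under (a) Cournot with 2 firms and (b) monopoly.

Cournot with 2 identical firms: the symmetric best-response condition is 22 − 12q = 7. Each firm produces q = 1.25, total output Q = 2.5, price P = 12.
The monopolist equates marginal revenue to marginal cost: 22 − 8Q = 7, so Q = 1.875. From demand, P = 14.5.

Cournot: P = 12; Monopoly: P = 14.5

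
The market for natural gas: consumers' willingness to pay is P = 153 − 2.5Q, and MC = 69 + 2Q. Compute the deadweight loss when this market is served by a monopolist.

DWL = 100

Competitive equilibrium sets price equal to marginal cost: 153 − 2.5Q = 69 + 2Q, so Q = 56/3 and P = 319/3.
Monopoly sets MR = MC: 153 − 5Q = 69 + 2Q ⇒ Q = 12, P = 153 − 2.5·12 = 123.
CS = ½·(153 − 319/3)·56/3 = 3920/9; PS = (319/3·56/3 − 69·56/3 − ½·2·(56/3)²) = 3136/9; TS = 784.
CS = ½·(153 − 123)·12 = 180; PS = (123·12 − 69·12 − ½·2·12²) = 504; TS = 684.
DWL = 784 − 684 = 100.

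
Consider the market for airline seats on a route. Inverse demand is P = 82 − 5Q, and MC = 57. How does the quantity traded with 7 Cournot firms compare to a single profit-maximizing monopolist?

Cournot: Q = 4.375; Monopoly: Q = 2.5

With 7 symmetric Cournot firms, each firm's FOC gives 82 − 40q = 57, so q = 0.625, Q = 7·0.625 = 4.375, and P = 60.125.
Monopoly sets MR = MC: 82 − 10Q = 57 ⇒ Q = 2.5, P = 82 − 5·2.5 = 69.5.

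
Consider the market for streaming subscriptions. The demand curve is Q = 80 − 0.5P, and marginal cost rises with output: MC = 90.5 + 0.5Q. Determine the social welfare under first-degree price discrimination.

Inverting demand: P = 160 − 2Q.
A perfectly discriminating monopolist sells every unit with P(Q) ≥ MC(Q), so output equals the competitive quantity Q = 27.8. Each buyer pays their reservation price, so CS = 0 and the firm captures all surplus.
TS = 966.05 (equal to competitive TS).

TS = 966.05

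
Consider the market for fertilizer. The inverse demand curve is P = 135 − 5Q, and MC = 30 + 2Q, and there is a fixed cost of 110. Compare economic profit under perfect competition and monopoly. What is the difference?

Competitive equilibrium sets price equal to marginal cost: 135 − 5Q = 30 + 2Q, so Q = 15 and P = 60.
Profit = 60·15 − (30·15 + ½·2·15²) − 110 = 115.
The monopolist equates marginal revenue to marginal cost: 135 − 10Q = 30 + 2Q, so Q = 8.75. From demand, P = 91.25.
Profit = 91.25·8.75 − (30·8.75 + ½·2·8.75²) − 110 = 349.375.
Change in economic profit: 349.375 − 115 = 234.375.

Economic profit rises by 234.375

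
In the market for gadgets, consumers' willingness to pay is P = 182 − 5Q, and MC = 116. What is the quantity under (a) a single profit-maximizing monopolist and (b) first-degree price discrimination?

A monopolist chooses Q where MR = MC. MR = 182 − 10Q; setting this equal to 116 gives Q = 6.6 and P = 149.
Under first-degree price discrimination the firm charges each unit its demand price and produces up to where P = MC, i.e. Q = 13.2. Consumer surplus is zero; producer surplus equals total surplus.

Monopoly: Q = 6.6; Perfect PD: Q = 13.2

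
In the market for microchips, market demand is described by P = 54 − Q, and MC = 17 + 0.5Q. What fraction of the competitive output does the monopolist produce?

A monopolist chooses Q where MR = MC. MR = 54 − 2Q; setting this equal to 17 + 0.5Q gives Q = 14.8 and P = 39.2.
Under competition P = MC: 54 − Q = 17 + 0.5Q ⇒ Q = 74/3, P = 88/3.
Ratio Q_m/Q_c = 14.8/(74/3) = 0.6.

Q_m/Q_c = 0.6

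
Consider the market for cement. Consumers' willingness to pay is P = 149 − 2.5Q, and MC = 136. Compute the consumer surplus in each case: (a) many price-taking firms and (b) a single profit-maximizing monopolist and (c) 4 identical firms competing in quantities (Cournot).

Under competition P = MC = 136, so Q = (149 − 136)/2.5 = 5.2.
CS = ½·(149 − 136)·5.2 = 33.8.
The monopolist equates marginal revenue to marginal cost: 149 − 5Q = 136, so Q = 2.6. From demand, P = 142.5.
CS = ½·(149 − 142.5)·2.6 = 8.45.
In a 4-firm Cournot equilibrium, symmetry and the first-order condition give q = (149 − 136)/(12.5) = 1.04. So Q = 4.16 and P = 138.6.
CS = ½·(149 − 138.6)·4.16 = 21.632.

Competition: CS = 33.8; Monopoly: CS = 8.45; Cournot: CS = 21.632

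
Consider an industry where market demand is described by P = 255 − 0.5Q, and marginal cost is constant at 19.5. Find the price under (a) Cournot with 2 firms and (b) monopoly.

Cournot: P = 98; Monopoly: P = 137.25

Cournot with 2 identical firms: the symmetric best-response condition is 255 − 1.5q = 19.5. Each firm produces q = 157, total output Q = 314, price P = 98.
The monopolist equates marginal revenue to marginal cost: 255 − Q = 19.5, so Q = 235.5. From demand, P = 137.25.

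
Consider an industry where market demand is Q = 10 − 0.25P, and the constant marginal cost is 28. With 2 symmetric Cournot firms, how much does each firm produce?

q_i = 1

Inverting demand: P = 40 − 4Q.
Cournot with 2 identical firms: the symmetric best-response condition is 40 − 12q = 28. Each firm produces q = 1, total output Q = 2, price P = 32.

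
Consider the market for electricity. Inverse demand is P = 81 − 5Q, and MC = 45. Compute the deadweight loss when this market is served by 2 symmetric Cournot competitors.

DWL = 14.4

Perfect competition: P = MC = 45, so 81 − 5Q = 45 and Q = 7.2.
Cournot with 2 identical firms: the symmetric best-response condition is 81 − 15q = 45. Each firm produces q = 2.4, total output Q = 4.8, price P = 57.
DWL is the triangle between Q = 4.8 and Q = 7.2: ½·(7.2 − 4.8)·(57 − 45) = 14.4.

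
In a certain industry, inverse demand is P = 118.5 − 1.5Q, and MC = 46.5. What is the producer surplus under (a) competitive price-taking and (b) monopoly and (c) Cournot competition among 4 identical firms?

Competition: PS = 0; Monopoly: PS = 864; Cournot: PS = 552.96

Under competition P = MC = 46.5, so Q = (118.5 − 46.5)/1.5 = 48.
PS = (46.5 − 46.5)·48 = 0.
Monopoly sets MR = MC: 118.5 − 3Q = 46.5 ⇒ Q = 24, P = 118.5 − 1.5·24 = 82.5.
PS = (82.5 − 46.5)·24 = 864.
With 4 symmetric Cournot firms, each firm's FOC gives 118.5 − 7.5q = 46.5, so q = 9.6, Q = 4·9.6 = 38.4, and P = 60.9.
PS = (60.9 − 46.5)·38.4 = 552.96.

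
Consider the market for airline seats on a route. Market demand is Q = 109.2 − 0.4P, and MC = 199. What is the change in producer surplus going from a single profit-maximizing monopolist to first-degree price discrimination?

Inverting demand: P = 273 − 2.5Q.
Monopoly sets MR = MC: 273 − 5Q = 199 ⇒ Q = 14.8, P = 273 − 2.5·14.8 = 236.
PS = (236 − 199)·14.8 = 547.6.
With perfect price discrimination, output is the efficient level Q = 29.6 (where demand meets MC), but every buyer pays their willingness to pay: CS = 0 and PS = total surplus.
PS = ½·(273 − 199)·29.6 = 1095.2.
Change in producer surplus: 1095.2 − 547.6 = 547.6.

Producer surplus rises by 547.6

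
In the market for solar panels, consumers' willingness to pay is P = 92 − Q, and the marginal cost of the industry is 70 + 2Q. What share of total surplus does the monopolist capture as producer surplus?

A monopolist chooses Q where MR = MC. MR = 92 − 2Q; setting this equal to 70 + 2Q gives Q = 5.5 and P = 86.5.
CS = ½·(92 − 86.5)·5.5 = 15.125.
PS = P·Q − VC(Q) = 86.5·5.5 − (70·5.5 + ½·2·5.5²) = 60.5.
Share captured = PS/TS = 60.5/75.625 = 0.8.

PS/TS = 0.8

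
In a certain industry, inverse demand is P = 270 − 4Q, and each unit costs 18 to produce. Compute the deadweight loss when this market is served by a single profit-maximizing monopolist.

DWL = 1984.5

Competitive firms price at marginal cost: P = 18, giving Q = 63.
Monopoly sets MR = MC: 270 − 8Q = 18 ⇒ Q = 31.5, P = 270 − 4·31.5 = 144.
DWL is the triangle between Q = 31.5 and Q = 63: ½·(63 − 31.5)·(144 − 18) = 1984.5.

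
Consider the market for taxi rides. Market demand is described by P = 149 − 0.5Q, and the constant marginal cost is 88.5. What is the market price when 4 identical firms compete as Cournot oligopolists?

P = 100.6

With 4 symmetric Cournot firms, each firm's FOC gives 149 − 2.5q = 88.5, so q = 24.2, Q = 4·24.2 = 96.8, and P = 100.6.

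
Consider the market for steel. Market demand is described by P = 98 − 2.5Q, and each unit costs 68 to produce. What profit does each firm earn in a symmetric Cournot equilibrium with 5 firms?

With 5 symmetric Cournot firms, each firm's FOC gives 98 − 15q = 68, so q = 2, Q = 5·2 = 10, and P = 73.
Each firm's profit = (73 − 68)·2 = 10.

π_i = 10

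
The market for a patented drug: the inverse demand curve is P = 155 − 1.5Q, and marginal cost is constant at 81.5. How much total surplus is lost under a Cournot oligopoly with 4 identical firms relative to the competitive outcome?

Under competition P = MC = 81.5, so Q = (155 − 81.5)/1.5 = 49.
In a 4-firm Cournot equilibrium, symmetry and the first-order condition give q = (155 − 81.5)/(7.5) = 9.8. So Q = 39.2 and P = 96.2.
DWL is the triangle between Q = 39.2 and Q = 49: ½·(49 − 39.2)·(96.2 − 81.5) = 72.03.

DWL = 72.03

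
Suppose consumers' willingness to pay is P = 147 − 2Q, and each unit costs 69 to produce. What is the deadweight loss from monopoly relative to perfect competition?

Perfect competition: P = MC = 69, so 147 − 2Q = 69 and Q = 39.
The monopolist equates marginal revenue to marginal cost: 147 − 4Q = 69, so Q = 19.5. From demand, P = 108.
DWL is the triangle between Q = 19.5 and Q = 39: ½·(39 − 19.5)·(108 − 69) = 380.25.

DWL = 380.25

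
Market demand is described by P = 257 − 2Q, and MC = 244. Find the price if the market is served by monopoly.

P = 250.5

Monopoly sets MR = MC: 257 − 4Q = 244 ⇒ Q = 3.25, P = 257 − 2·3.25 = 250.5.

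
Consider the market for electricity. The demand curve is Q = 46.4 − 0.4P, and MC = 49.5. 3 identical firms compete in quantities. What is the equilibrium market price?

P = 66.125

Inverting demand: P = 116 − 2.5Q.
With 3 symmetric Cournot firms, each firm's FOC gives 116 − 10q = 49.5, so q = 6.65, Q = 3·6.65 = 19.95, and P = 66.125.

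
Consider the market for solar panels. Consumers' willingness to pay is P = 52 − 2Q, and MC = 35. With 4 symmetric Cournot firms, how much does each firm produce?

Cournot with 4 identical firms: the symmetric best-response condition is 52 − 10q = 35. Each firm produces q = 1.7, total output Q = 6.8, price P = 38.4.

q_i = 1.7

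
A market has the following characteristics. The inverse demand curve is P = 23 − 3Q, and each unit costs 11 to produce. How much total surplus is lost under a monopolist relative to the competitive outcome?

DWL = 6

Competitive firms price at marginal cost: P = 11, giving Q = 4.
A monopolist chooses Q where MR = MC. MR = 23 − 6Q; setting this equal to 11 gives Q = 2 and P = 17.
DWL is the triangle between Q = 2 and Q = 4: ½·(4 − 2)·(17 − 11) = 6.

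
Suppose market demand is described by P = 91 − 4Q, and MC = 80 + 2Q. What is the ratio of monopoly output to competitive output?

The monopolist equates marginal revenue to marginal cost: 91 − 8Q = 80 + 2Q, so Q = 1.1. From demand, P = 86.6.
Under competition P = MC: 91 − 4Q = 80 + 2Q ⇒ Q = 11/6, P = 251/3.
Ratio Q_m/Q_c = 1.1/(11/6) = 0.6.

Q_m/Q_c = 0.6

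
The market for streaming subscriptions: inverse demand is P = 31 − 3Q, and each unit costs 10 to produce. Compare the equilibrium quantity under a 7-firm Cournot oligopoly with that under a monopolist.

Cournot with 7 identical firms: the symmetric best-response condition is 31 − 24q = 10. Each firm produces q = 0.875, total output Q = 6.125, price P = 12.625.
A monopolist chooses Q where MR = MC. MR = 31 − 6Q; setting this equal to 10 gives Q = 3.5 and P = 20.5.

Cournot: Q = 6.125; Monopoly: Q = 3.5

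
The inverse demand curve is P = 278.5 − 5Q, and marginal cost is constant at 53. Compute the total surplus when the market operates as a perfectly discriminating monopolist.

TS = 5085.025

Under first-degree price discrimination the firm charges each unit its demand price and produces up to where P = MC, i.e. Q = 45.1. Consumer surplus is zero; producer surplus equals total surplus.
TS = 5085.025 (equal to competitive TS).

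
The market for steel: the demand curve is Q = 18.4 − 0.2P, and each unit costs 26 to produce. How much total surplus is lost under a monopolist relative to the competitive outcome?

DWL = 108.9

Inverting demand: P = 92 − 5Q.
Under competition P = MC = 26, so Q = (92 − 26)/5 = 13.2.
The monopolist equates marginal revenue to marginal cost: 92 − 10Q = 26, so Q = 6.6. From demand, P = 59.
DWL is the triangle between Q = 6.6 and Q = 13.2: ½·(13.2 − 6.6)·(59 − 26) = 108.9.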